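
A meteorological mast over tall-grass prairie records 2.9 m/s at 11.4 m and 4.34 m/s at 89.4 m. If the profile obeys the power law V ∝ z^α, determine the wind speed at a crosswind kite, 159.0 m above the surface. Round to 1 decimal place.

4.9 m/s

First find α: α = ln(V₂/V₁)/ln(z₂/z₁) = ln(4.34/2.9)/ln(89.4/11.4) = 0.40316/2.05951 = 0.1958
Extrapolate from 89.4 m to 159.0 m: V₃ = 4.34 × (159.0/89.4)^0.1958 = 4.34 × 1.1193 = 4.8578 m/s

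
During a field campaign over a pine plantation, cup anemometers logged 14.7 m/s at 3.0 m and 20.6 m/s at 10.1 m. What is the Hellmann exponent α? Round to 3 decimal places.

Power law: V₂/V₁ = (z₂/z₁)^α ⇒ α = ln(V₂/V₁) / ln(z₂/z₁)
α = ln(20.6/14.7) / ln(10.1/3.0) = ln(1.4014) / ln(3.3667)
  = 0.33744 / 1.21392 = 0.27798

α ≈ 0.278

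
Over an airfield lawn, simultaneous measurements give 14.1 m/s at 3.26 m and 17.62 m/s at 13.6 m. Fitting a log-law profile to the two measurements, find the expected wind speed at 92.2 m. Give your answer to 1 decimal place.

Log law: V ∝ ln(z/z₀). From the pair, with r = V₁/V₂ = 0.80023,
ln z₀ = (ln z₁ − r·ln z₂)/(1 − r) = (1.1817 − 0.80023×2.6101)/0.19977 = -4.5398 → z₀ = 0.01068 m
V₃ = V₁ · ln(z₃/z₀)/ln(z₁/z₀) = 14.1 × 9.0637/5.7215 = 22.3366 m/s

22.3 m/s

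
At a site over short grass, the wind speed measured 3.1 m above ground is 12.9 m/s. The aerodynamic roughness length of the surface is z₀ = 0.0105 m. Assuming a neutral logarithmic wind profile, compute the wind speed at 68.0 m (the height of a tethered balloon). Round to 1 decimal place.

19.9 m/s

Log law: V(z) ∝ ln(z/z₀), so V₂/V₁ = ln(z₂/z₀) / ln(z₁/z₀).
ln(68.0/0.0105) = 8.7759, ln(3.1/0.0105) = 5.6878
V₂ = 12.9 × 8.7759/5.6878 = 12.9 × 1.5429 = 19.9039 m/s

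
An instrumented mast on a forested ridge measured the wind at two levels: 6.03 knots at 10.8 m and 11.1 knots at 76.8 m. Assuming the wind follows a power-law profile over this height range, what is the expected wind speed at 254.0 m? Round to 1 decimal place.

First find α: α = ln(V₂/V₁)/ln(z₂/z₁) = ln(11.1/6.03)/ln(76.8/10.8) = 0.61020/1.96166 = 0.3111
Extrapolate from 76.8 m to 254.0 m: V₃ = 11.1 × (254.0/76.8)^0.3111 = 11.1 × 1.4507 = 16.1032 knots

16.1 knots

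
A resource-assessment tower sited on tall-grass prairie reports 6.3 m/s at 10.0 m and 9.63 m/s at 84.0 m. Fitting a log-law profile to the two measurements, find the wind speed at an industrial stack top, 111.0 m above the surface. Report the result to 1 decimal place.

Log law: V ∝ ln(z/z₀). From the pair, with r = V₁/V₂ = 0.65421,
ln z₀ = (ln z₁ − r·ln z₂)/(1 − r) = (2.3026 − 0.65421×4.4308)/0.34579 = -1.7238 → z₀ = 0.1784 m
V₃ = V₁ · ln(z₃/z₀)/ln(z₁/z₀) = 6.3 × 6.4333/4.0264 = 10.0661 m/s

10.1 m/s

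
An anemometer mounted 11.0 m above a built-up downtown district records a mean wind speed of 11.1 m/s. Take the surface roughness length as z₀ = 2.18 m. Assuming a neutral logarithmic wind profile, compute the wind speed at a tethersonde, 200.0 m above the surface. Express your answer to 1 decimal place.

31.0 m/s

Log law: V(z) ∝ ln(z/z₀), so V₂/V₁ = ln(z₂/z₀) / ln(z₁/z₀).
ln(200.0/2.18) = 4.5190, ln(11.0/2.18) = 1.6186
V₂ = 11.1 × 4.5190/1.6186 = 11.1 × 2.7920 = 30.9908 m/s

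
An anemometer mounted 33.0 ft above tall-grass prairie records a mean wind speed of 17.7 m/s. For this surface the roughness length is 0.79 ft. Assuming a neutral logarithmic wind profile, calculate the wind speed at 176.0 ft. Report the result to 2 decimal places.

25.64 m/s

Log law: V(z) ∝ ln(z/z₀), so V₂/V₁ = ln(z₂/z₀) / ln(z₁/z₀).
ln(176.0/0.79) = 5.4062, ln(33.0/0.79) = 3.7322
V₂ = 17.7 × 5.4062/3.7322 = 17.7 × 1.4485 = 25.6388 m/s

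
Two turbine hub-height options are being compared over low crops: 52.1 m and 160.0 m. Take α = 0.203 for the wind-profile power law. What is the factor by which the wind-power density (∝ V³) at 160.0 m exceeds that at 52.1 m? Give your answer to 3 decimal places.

1.980

Speed ratio: V_B/V_A = (z_B/z_A)^α = (160.0/52.1)^0.203 = (3.0710)^0.203 = 1.25579
Power-density ratio: P_B/P_A = (V_B/V_A)³ = (1.25579)³ = 1.98041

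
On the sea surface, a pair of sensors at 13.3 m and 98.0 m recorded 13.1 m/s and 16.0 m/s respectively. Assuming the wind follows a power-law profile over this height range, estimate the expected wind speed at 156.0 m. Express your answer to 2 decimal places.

16.76 m/s

First find α: α = ln(V₂/V₁)/ln(z₂/z₁) = ln(16.0/13.1)/ln(98.0/13.3) = 0.19998/1.99720 = 0.1001
Extrapolate from 98.0 m to 156.0 m: V₃ = 16.0 × (156.0/98.0)^0.1001 = 16.0 × 1.0476 = 16.7624 m/s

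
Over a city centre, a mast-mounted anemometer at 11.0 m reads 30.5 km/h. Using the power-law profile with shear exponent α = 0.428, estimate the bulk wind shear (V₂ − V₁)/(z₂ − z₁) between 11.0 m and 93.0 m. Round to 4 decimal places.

Power law: V₂ = V₁ · (z₂/z₁)^α = 30.5 × (8.4545)^0.428 = 76.0492 km/h
ΔV/Δz = (76.0492 − 30.5)/(93.0 − 11.0) = 45.5492/82.0000 = 0.55548 km/h/m

0.5555 km/h/m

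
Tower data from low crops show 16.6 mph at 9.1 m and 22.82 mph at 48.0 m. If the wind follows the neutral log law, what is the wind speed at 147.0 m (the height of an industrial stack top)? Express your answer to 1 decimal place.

Log law: V ∝ ln(z/z₀). From the pair, with r = V₁/V₂ = 0.72743,
ln z₀ = (ln z₁ − r·ln z₂)/(1 − r) = (2.2083 − 0.72743×3.8712)/0.27257 = -2.2298 → z₀ = 0.1076 m
V₃ = V₁ · ln(z₃/z₀)/ln(z₁/z₀) = 16.6 × 7.2202/4.4380 = 27.0064 mph

27.0 mph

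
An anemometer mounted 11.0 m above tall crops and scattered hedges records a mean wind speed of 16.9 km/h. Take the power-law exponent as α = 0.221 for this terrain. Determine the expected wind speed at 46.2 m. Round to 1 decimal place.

23.2 km/h

Power-law profile: V₂ = V₁ · (z₂/z₁)^α
V₂ = 16.9 × (46.2/11.0)^0.221 = 16.9 × (4.2000)^0.221
    = 16.9 × 1.3732 = 23.2073 km/h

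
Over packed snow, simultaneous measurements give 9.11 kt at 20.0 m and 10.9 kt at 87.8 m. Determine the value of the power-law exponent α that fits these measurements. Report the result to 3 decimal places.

α ≈ 0.121

Power law: V₂/V₁ = (z₂/z₁)^α ⇒ α = ln(V₂/V₁) / ln(z₂/z₁)
α = ln(10.9/9.11) / ln(87.8/20.0) = ln(1.1965) / ln(4.3900)
  = 0.17939 / 1.47933 = 0.12126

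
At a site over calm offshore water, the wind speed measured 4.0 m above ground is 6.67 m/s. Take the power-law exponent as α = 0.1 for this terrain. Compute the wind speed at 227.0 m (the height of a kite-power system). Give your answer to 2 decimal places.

9.99 m/s

Power-law profile: V₂ = V₁ · (z₂/z₁)^α
V₂ = 6.67 × (227.0/4.0)^0.1 = 6.67 × (56.7500)^0.1
    = 6.67 × 1.4976 = 9.9890 m/s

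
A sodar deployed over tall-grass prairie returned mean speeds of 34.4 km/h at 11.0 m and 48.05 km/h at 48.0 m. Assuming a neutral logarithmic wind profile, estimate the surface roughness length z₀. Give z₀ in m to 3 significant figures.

z₀ ≈ 0.268 m

Log law: V(z) ∝ ln(z/z₀). With r = V₁/V₂ = 34.4/48.05 = 0.71592,
r · ln(z₂/z₀) = ln(z₁/z₀) ⇒ ln z₀ = (ln z₁ − r·ln z₂)/(1 − r)
ln z₀ = (2.39790 − 0.71592×3.87120) / 0.28408 = -1.3151
z₀ = exp(-1.3151) = 0.2685 m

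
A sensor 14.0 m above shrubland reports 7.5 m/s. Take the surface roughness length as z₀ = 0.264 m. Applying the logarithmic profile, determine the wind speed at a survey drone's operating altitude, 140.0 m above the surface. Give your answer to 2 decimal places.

11.85 m/s

Log law: V(z) ∝ ln(z/z₀), so V₂/V₁ = ln(z₂/z₀) / ln(z₁/z₀).
ln(140.0/0.264) = 6.2734, ln(14.0/0.264) = 3.9709
V₂ = 7.5 × 6.2734/3.9709 = 7.5 × 1.5799 = 11.8490 m/s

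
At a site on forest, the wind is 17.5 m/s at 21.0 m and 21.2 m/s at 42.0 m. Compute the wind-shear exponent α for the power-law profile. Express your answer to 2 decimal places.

α ≈ 0.28

Power law: V₂/V₁ = (z₂/z₁)^α ⇒ α = ln(V₂/V₁) / ln(z₂/z₁)
α = ln(21.2/17.5) / ln(42.0/21.0) = ln(1.2114) / ln(2.0000)
  = 0.19180 / 0.69315 = 0.27671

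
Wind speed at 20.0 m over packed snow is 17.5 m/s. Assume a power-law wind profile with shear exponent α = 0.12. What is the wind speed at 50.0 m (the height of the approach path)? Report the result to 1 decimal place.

Power-law profile: V₂ = V₁ · (z₂/z₁)^α
V₂ = 17.5 × (50.0/20.0)^0.12 = 17.5 × (2.5000)^0.12
    = 17.5 × 1.1162 = 19.5340 m/s

19.5 m/s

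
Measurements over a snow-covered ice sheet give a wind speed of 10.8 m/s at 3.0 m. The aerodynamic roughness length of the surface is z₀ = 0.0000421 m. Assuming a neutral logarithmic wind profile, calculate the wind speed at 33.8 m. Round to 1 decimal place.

13.1 m/s

Log law: V(z) ∝ ln(z/z₀), so V₂/V₁ = ln(z₂/z₀) / ln(z₁/z₀).
ln(33.8/0.0000421) = 13.5959, ln(3.0/0.0000421) = 11.1741
V₂ = 10.8 × 13.5959/11.1741 = 10.8 × 1.2167 = 13.1408 m/s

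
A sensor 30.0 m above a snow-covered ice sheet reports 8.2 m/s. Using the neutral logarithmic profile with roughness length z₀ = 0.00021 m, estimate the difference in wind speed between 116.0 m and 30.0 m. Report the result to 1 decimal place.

Log law: V₂ = V₁ · ln(z₂/z₀)/ln(z₁/z₀) = 8.2 × 13.2220/11.8696 = 9.1343 m/s
ΔV = 9.1343 − 8.2 = 0.9343 m/s

0.9 m/s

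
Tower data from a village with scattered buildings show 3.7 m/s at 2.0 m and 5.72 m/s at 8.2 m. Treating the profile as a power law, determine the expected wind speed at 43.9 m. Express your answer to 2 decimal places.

9.60 m/s

First find α: α = ln(V₂/V₁)/ln(z₂/z₁) = ln(5.72/3.7)/ln(8.2/2.0) = 0.43564/1.41099 = 0.3087
Extrapolate from 8.2 m to 43.9 m: V₃ = 5.72 × (43.9/8.2)^0.3087 = 5.72 × 1.6787 = 9.6020 m/s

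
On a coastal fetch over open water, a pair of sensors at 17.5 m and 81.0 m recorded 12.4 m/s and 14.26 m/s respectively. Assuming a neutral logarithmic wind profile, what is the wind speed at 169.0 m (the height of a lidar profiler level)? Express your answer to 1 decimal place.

Log law: V ∝ ln(z/z₀). From the pair, with r = V₁/V₂ = 0.86957,
ln z₀ = (ln z₁ − r·ln z₂)/(1 − r) = (2.8622 − 0.86957×4.3944)/0.13043 = -7.3528 → z₀ = 0.0006408 m
V₃ = V₁ · ln(z₃/z₀)/ln(z₁/z₀) = 12.4 × 12.4827/10.2150 = 15.1528 m/s

15.2 m/s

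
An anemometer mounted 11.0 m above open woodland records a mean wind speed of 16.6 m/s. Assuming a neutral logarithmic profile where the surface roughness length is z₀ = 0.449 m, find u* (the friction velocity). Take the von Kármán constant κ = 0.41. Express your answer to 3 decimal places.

Log law: V(z) = (u*/κ) · ln(z/z₀) ⇒ u* = κ · V / ln(z/z₀)
u* = 0.41 × 16.6 / ln(11.0/0.449) = 0.41 × 16.6 / 3.1986
   = 6.8060 / 3.1986 = 2.1278 m/s

u* ≈ 2.128 m/s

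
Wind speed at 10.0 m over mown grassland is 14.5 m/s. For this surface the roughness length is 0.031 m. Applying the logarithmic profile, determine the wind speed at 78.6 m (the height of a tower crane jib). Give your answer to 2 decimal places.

19.68 m/s

Log law: V(z) ∝ ln(z/z₀), so V₂/V₁ = ln(z₂/z₀) / ln(z₁/z₀).
ln(78.6/0.031) = 7.8381, ln(10.0/0.031) = 5.7764
V₂ = 14.5 × 7.8381/5.7764 = 14.5 × 1.3569 = 19.6756 m/s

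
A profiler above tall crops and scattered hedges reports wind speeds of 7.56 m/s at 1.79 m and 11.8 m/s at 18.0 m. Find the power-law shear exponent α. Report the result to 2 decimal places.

α ≈ 0.19

Power law: V₂/V₁ = (z₂/z₁)^α ⇒ α = ln(V₂/V₁) / ln(z₂/z₁)
α = ln(11.8/7.56) / ln(18.0/1.79) = ln(1.5608) / ln(10.0559)
  = 0.44523 / 2.30816 = 0.19289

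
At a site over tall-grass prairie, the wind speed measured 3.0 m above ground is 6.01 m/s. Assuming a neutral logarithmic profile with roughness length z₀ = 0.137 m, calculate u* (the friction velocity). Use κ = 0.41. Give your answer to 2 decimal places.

u* ≈ 0.80 m/s

Log law: V(z) = (u*/κ) · ln(z/z₀) ⇒ u* = κ · V / ln(z/z₀)
u* = 0.41 × 6.01 / ln(3.0/0.137) = 0.41 × 6.01 / 3.0864
   = 2.4641 / 3.0864 = 0.7984 m/s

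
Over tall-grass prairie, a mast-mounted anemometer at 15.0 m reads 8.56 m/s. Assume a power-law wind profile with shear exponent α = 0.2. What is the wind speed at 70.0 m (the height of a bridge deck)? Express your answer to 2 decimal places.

11.65 m/s

Power-law profile: V₂ = V₁ · (z₂/z₁)^α
V₂ = 8.56 × (70.0/15.0)^0.2 = 8.56 × (4.6667)^0.2
    = 8.56 × 1.3608 = 11.6486 m/s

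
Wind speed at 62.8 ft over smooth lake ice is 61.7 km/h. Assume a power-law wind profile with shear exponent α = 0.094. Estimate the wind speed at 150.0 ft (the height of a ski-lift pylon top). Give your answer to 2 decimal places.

66.96 km/h

Power-law profile: V₂ = V₁ · (z₂/z₁)^α
V₂ = 61.7 × (150.0/62.8)^0.094 = 61.7 × (2.3885)^0.094
    = 61.7 × 1.0853 = 66.9622 km/h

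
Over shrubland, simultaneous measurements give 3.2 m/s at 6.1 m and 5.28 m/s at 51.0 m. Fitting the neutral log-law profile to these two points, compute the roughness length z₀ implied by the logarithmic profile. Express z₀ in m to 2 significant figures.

z₀ ≈ 0.23 m

Log law: V(z) ∝ ln(z/z₀). With r = V₁/V₂ = 3.2/5.28 = 0.60606,
r · ln(z₂/z₀) = ln(z₁/z₀) ⇒ ln z₀ = (ln z₁ − r·ln z₂)/(1 − r)
ln z₀ = (1.80829 − 0.60606×3.93183) / 0.39394 = -1.4587
z₀ = exp(-1.4587) = 0.2325 m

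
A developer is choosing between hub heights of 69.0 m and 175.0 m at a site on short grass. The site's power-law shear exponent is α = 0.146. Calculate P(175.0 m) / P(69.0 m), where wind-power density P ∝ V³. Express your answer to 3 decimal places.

Speed ratio: V_B/V_A = (z_B/z_A)^α = (175.0/69.0)^0.146 = (2.5362)^0.146 = 1.14554
Power-density ratio: P_B/P_A = (V_B/V_A)³ = (1.14554)³ = 1.50326

1.503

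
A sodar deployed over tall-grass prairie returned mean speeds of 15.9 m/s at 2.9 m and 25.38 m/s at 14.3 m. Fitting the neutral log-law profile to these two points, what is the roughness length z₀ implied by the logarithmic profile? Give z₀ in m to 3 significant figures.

z₀ ≈ 0.200 m

Log law: V(z) ∝ ln(z/z₀). With r = V₁/V₂ = 15.9/25.38 = 0.62648,
r · ln(z₂/z₀) = ln(z₁/z₀) ⇒ ln z₀ = (ln z₁ − r·ln z₂)/(1 − r)
ln z₀ = (1.06471 − 0.62648×2.66026) / 0.37352 = -1.6114
z₀ = exp(-1.6114) = 0.1996 m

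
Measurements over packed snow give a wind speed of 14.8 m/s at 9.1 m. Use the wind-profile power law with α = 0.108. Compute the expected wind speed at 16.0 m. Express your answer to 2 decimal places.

15.73 m/s

Power-law profile: V₂ = V₁ · (z₂/z₁)^α
V₂ = 14.8 × (16.0/9.1)^0.108 = 14.8 × (1.7582)^0.108
    = 14.8 × 1.0628 = 15.7301 m/s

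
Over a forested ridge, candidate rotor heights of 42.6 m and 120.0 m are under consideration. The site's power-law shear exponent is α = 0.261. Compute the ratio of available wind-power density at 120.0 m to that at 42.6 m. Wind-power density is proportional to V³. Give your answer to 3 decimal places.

2.250

Speed ratio: V_B/V_A = (z_B/z_A)^α = (120.0/42.6)^0.261 = (2.8169)^0.261 = 1.31036
Power-density ratio: P_B/P_A = (V_B/V_A)³ = (1.31036)³ = 2.24994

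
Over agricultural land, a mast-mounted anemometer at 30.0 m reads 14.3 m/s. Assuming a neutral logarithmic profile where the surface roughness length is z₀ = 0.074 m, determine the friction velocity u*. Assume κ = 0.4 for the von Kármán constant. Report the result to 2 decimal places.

Log law: V(z) = (u*/κ) · ln(z/z₀) ⇒ u* = κ · V / ln(z/z₀)
u* = 0.4 × 14.3 / ln(30.0/0.074) = 0.4 × 14.3 / 6.0049
   = 5.7200 / 6.0049 = 0.9526 m/s

u* ≈ 0.95 m/s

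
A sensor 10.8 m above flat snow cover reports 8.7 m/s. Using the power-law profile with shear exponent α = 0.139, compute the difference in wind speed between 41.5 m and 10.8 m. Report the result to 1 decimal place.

1.8 m/s

Power law: V₂ = V₁ · (z₂/z₁)^α = 8.7 × (3.8426)^0.139 = 10.4902 m/s
ΔV = 10.4902 − 8.7 = 1.7902 m/s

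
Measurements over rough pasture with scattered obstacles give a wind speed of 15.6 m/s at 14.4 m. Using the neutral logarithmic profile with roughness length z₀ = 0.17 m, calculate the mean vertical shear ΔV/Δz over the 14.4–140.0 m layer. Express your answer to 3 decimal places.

Log law: V₂ = V₁ · ln(z₂/z₀)/ln(z₁/z₀) = 15.6 × 6.7136/4.4392 = 23.5927 m/s
ΔV/Δz = (23.5927 − 15.6)/(140.0 − 14.4) = 7.9927/125.6000 = 0.06364 m/s/m

0.064 m/s/m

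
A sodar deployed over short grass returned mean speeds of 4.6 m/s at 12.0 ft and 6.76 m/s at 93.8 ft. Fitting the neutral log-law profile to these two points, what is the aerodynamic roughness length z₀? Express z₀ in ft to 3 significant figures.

Log law: V(z) ∝ ln(z/z₀). With r = V₁/V₂ = 4.6/6.76 = 0.68047,
r · ln(z₂/z₀) = ln(z₁/z₀) ⇒ ln z₀ = (ln z₁ − r·ln z₂)/(1 − r)
ln z₀ = (2.48491 − 0.68047×4.54116) / 0.31953 = -1.8942
z₀ = exp(-1.8942) = 0.1504 ft

z₀ ≈ 0.150 ft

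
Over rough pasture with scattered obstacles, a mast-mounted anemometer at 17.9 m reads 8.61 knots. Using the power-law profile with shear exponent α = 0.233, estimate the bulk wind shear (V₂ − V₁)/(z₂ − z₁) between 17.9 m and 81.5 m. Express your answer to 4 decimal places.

0.0573 knots/m

Power law: V₂ = V₁ · (z₂/z₁)^α = 8.61 × (4.5531)^0.233 = 12.2571 knots
ΔV/Δz = (12.2571 − 8.61)/(81.5 − 17.9) = 3.6471/63.6000 = 0.05734 knots/m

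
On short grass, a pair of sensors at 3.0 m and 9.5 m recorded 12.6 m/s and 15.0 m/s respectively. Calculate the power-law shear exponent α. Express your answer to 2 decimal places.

Power law: V₂/V₁ = (z₂/z₁)^α ⇒ α = ln(V₂/V₁) / ln(z₂/z₁)
α = ln(15.0/12.6) / ln(9.5/3.0) = ln(1.1905) / ln(3.1667)
  = 0.17435 / 1.15268 = 0.15126

α ≈ 0.15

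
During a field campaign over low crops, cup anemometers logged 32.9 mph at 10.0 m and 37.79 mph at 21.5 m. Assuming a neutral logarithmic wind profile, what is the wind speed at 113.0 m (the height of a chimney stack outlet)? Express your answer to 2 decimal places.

48.39 mph

Log law: V ∝ ln(z/z₀). From the pair, with r = V₁/V₂ = 0.87060,
ln z₀ = (ln z₁ − r·ln z₂)/(1 − r) = (2.3026 − 0.87060×3.0681)/0.12940 = -2.8475 → z₀ = 0.05799 m
V₃ = V₁ · ln(z₃/z₀)/ln(z₁/z₀) = 32.9 × 7.5749/5.1501 = 48.3902 mph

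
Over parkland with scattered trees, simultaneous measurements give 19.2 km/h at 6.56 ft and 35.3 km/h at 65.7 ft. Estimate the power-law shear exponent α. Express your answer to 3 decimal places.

Power law: V₂/V₁ = (z₂/z₁)^α ⇒ α = ln(V₂/V₁) / ln(z₂/z₁)
α = ln(35.3/19.2) / ln(65.7/6.56) = ln(1.8385) / ln(10.0152)
  = 0.60897 / 2.30411 = 0.26430

α ≈ 0.264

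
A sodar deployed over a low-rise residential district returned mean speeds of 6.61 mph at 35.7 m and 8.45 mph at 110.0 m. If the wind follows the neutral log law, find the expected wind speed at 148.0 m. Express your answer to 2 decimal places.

Log law: V ∝ ln(z/z₀). From the pair, with r = V₁/V₂ = 0.78225,
ln z₀ = (ln z₁ − r·ln z₂)/(1 − r) = (3.5752 − 0.78225×4.7005)/0.21775 = -0.4675 → z₀ = 0.6266 m
V₃ = V₁ · ln(z₃/z₀)/ln(z₁/z₀) = 6.61 × 5.4647/4.0426 = 8.9352 mph

8.94 mph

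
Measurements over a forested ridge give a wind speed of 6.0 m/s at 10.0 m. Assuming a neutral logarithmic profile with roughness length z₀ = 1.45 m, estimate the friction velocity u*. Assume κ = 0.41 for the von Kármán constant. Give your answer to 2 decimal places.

u* ≈ 1.27 m/s

Log law: V(z) = (u*/κ) · ln(z/z₀) ⇒ u* = κ · V / ln(z/z₀)
u* = 0.41 × 6.0 / ln(10.0/1.45) = 0.41 × 6.0 / 1.9310
   = 2.4600 / 1.9310 = 1.2739 m/s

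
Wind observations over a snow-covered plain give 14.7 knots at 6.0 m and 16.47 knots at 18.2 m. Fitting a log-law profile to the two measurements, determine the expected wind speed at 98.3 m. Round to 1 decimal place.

Log law: V ∝ ln(z/z₀). From the pair, with r = V₁/V₂ = 0.89253,
ln z₀ = (ln z₁ − r·ln z₂)/(1 − r) = (1.7918 − 0.89253×2.9014)/0.10747 = -7.4241 → z₀ = 0.0005967 m
V₃ = V₁ · ln(z₃/z₀)/ln(z₁/z₀) = 14.7 × 12.0121/9.2158 = 19.1603 knots

19.2 knots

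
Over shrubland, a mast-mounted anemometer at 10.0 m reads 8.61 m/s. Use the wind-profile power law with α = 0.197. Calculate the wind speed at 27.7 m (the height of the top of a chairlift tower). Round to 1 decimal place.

10.5 m/s

Power-law profile: V₂ = V₁ · (z₂/z₁)^α
V₂ = 8.61 × (27.7/10.0)^0.197 = 8.61 × (2.7700)^0.197
    = 8.61 × 1.2223 = 10.5238 m/s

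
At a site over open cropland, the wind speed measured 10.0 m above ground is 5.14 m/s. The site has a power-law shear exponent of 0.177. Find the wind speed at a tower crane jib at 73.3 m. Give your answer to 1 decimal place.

7.3 m/s

Power-law profile: V₂ = V₁ · (z₂/z₁)^α
V₂ = 5.14 × (73.3/10.0)^0.177 = 5.14 × (7.3300)^0.177
    = 5.14 × 1.4227 = 7.3128 m/s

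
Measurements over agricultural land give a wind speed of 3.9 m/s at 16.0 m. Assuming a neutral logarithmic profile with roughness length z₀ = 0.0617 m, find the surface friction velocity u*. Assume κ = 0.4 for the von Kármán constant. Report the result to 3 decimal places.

Log law: V(z) = (u*/κ) · ln(z/z₀) ⇒ u* = κ · V / ln(z/z₀)
u* = 0.4 × 3.9 / ln(16.0/0.0617) = 0.4 × 3.9 / 5.5581
   = 1.5600 / 5.5581 = 0.2807 m/s

u* ≈ 0.281 m/s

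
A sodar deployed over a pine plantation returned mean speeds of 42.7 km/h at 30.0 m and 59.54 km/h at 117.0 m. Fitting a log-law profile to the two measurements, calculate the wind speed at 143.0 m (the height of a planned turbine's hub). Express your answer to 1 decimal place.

62.0 km/h

Log law: V ∝ ln(z/z₀). From the pair, with r = V₁/V₂ = 0.71716,
ln z₀ = (ln z₁ − r·ln z₂)/(1 − r) = (3.4012 − 0.71716×4.7622)/0.28284 = -0.0497 → z₀ = 0.9515 m
V₃ = V₁ · ln(z₃/z₀)/ln(z₁/z₀) = 42.7 × 5.0126/3.4509 = 62.0230 km/h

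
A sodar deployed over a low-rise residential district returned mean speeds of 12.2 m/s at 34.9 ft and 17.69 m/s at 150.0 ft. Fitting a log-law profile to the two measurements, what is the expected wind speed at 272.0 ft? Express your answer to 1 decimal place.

19.9 m/s

Log law: V ∝ ln(z/z₀). From the pair, with r = V₁/V₂ = 0.68966,
ln z₀ = (ln z₁ − r·ln z₂)/(1 − r) = (3.5525 − 0.68966×5.0106)/0.31034 = 0.3122 → z₀ = 1.366 ft
V₃ = V₁ · ln(z₃/z₀)/ln(z₁/z₀) = 12.2 × 5.2936/3.2403 = 19.9308 m/s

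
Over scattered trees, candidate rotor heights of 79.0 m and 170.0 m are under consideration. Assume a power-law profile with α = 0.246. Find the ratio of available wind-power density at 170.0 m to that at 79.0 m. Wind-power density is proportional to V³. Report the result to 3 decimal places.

Speed ratio: V_B/V_A = (z_B/z_A)^α = (170.0/79.0)^0.246 = (2.1519)^0.246 = 1.20746
Power-density ratio: P_B/P_A = (V_B/V_A)³ = (1.20746)³ = 1.76045

1.760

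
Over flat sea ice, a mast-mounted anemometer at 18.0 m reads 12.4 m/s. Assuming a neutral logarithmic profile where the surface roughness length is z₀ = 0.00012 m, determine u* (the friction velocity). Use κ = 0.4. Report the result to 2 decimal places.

u* ≈ 0.42 m/s

Log law: V(z) = (u*/κ) · ln(z/z₀) ⇒ u* = κ · V / ln(z/z₀)
u* = 0.4 × 12.4 / ln(18.0/0.00012) = 0.4 × 12.4 / 11.9184
   = 4.9600 / 11.9184 = 0.4162 m/s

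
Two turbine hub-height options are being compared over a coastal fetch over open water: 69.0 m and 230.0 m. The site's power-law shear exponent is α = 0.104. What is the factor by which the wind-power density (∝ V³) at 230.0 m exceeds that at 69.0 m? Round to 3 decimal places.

Speed ratio: V_B/V_A = (z_B/z_A)^α = (230.0/69.0)^0.104 = (3.3333)^0.104 = 1.13339
Power-density ratio: P_B/P_A = (V_B/V_A)³ = (1.13339)³ = 1.45592

1.456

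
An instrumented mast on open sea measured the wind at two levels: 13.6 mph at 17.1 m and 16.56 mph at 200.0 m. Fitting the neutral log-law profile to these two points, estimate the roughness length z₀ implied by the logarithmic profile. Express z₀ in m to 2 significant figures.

Log law: V(z) ∝ ln(z/z₀). With r = V₁/V₂ = 13.6/16.56 = 0.82126,
r · ln(z₂/z₀) = ln(z₁/z₀) ⇒ ln z₀ = (ln z₁ − r·ln z₂)/(1 − r)
ln z₀ = (2.83908 − 0.82126×5.29832) / 0.17874 = -8.4601
z₀ = exp(-8.4601) = 0.0002117 m

z₀ ≈ 0.00021 m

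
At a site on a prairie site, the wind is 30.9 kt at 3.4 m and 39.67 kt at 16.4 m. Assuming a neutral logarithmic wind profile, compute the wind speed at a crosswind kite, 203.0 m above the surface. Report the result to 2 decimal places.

Log law: V ∝ ln(z/z₀). From the pair, with r = V₁/V₂ = 0.77893,
ln z₀ = (ln z₁ − r·ln z₂)/(1 − r) = (1.2238 − 0.77893×2.7973)/0.22107 = -4.3203 → z₀ = 0.01330 m
V₃ = V₁ · ln(z₃/z₀)/ln(z₁/z₀) = 30.9 × 9.6335/5.5441 = 53.6926 kt

53.69 kt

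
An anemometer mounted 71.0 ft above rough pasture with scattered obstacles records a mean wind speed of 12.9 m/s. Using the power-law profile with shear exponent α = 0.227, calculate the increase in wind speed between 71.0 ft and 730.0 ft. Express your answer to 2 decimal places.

Power law: V₂ = V₁ · (z₂/z₁)^α = 12.9 × (10.2817)^0.227 = 21.8942 m/s
ΔV = 21.8942 − 12.9 = 8.9942 m/s

8.99 m/s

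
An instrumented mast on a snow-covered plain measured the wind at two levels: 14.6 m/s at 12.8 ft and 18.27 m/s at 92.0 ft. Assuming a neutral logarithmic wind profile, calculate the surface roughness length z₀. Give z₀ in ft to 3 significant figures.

Log law: V(z) ∝ ln(z/z₀). With r = V₁/V₂ = 14.6/18.27 = 0.79912,
r · ln(z₂/z₀) = ln(z₁/z₀) ⇒ ln z₀ = (ln z₁ − r·ln z₂)/(1 − r)
ln z₀ = (2.54945 − 0.79912×4.52179) / 0.20088 = -5.2969
z₀ = exp(-5.2969) = 0.005007 ft

z₀ ≈ 0.00501 ft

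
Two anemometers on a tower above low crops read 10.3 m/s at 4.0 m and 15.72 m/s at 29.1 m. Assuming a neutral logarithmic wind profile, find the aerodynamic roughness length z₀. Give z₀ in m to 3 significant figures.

z₀ ≈ 0.0921 m

Log law: V(z) ∝ ln(z/z₀). With r = V₁/V₂ = 10.3/15.72 = 0.65522,
r · ln(z₂/z₀) = ln(z₁/z₀) ⇒ ln z₀ = (ln z₁ − r·ln z₂)/(1 − r)
ln z₀ = (1.38629 − 0.65522×3.37074) / 0.34478 = -2.3849
z₀ = exp(-2.3849) = 0.09210 m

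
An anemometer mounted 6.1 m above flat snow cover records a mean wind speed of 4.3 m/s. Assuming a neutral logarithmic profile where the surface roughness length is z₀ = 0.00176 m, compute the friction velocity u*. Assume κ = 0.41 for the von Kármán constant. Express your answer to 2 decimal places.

Log law: V(z) = (u*/κ) · ln(z/z₀) ⇒ u* = κ · V / ln(z/z₀)
u* = 0.41 × 4.3 / ln(6.1/0.00176) = 0.41 × 4.3 / 8.1507
   = 1.7630 / 8.1507 = 0.2163 m/s

u* ≈ 0.22 m/s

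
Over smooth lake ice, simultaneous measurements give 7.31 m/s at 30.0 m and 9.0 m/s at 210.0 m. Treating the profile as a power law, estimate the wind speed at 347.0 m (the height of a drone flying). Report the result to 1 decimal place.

First find α: α = ln(V₂/V₁)/ln(z₂/z₁) = ln(9.0/7.31)/ln(210.0/30.0) = 0.20798/1.94591 = 0.1069
Extrapolate from 210.0 m to 347.0 m: V₃ = 9.0 × (347.0/210.0)^0.1069 = 9.0 × 1.0551 = 9.4963 m/s

9.5 m/s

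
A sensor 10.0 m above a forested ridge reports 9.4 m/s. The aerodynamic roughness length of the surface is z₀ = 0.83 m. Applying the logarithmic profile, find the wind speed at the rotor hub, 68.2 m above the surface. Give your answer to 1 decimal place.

16.7 m/s

Log law: V(z) ∝ ln(z/z₀), so V₂/V₁ = ln(z₂/z₀) / ln(z₁/z₀).
ln(68.2/0.83) = 4.4088, ln(10.0/0.83) = 2.4889
V₂ = 9.4 × 4.4088/2.4889 = 9.4 × 1.7714 = 16.6508 m/s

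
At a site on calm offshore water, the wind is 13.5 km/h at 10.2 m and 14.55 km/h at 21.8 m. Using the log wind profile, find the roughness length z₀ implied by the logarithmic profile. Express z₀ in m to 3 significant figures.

Log law: V(z) ∝ ln(z/z₀). With r = V₁/V₂ = 13.5/14.55 = 0.92784,
r · ln(z₂/z₀) = ln(z₁/z₀) ⇒ ln z₀ = (ln z₁ − r·ln z₂)/(1 − r)
ln z₀ = (2.32239 − 0.92784×3.08191) / 0.07216 = -7.4429
z₀ = exp(-7.4429) = 0.0005856 m

z₀ ≈ 0.000586 m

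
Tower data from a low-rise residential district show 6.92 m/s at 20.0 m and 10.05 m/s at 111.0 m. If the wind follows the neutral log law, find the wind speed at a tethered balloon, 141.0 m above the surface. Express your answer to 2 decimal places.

10.49 m/s

Log law: V ∝ ln(z/z₀). From the pair, with r = V₁/V₂ = 0.68856,
ln z₀ = (ln z₁ − r·ln z₂)/(1 − r) = (2.9957 − 0.68856×4.7095)/0.31144 = -0.7932 → z₀ = 0.4524 m
V₃ = V₁ · ln(z₃/z₀)/ln(z₁/z₀) = 6.92 × 5.7420/3.7890 = 10.4869 m/s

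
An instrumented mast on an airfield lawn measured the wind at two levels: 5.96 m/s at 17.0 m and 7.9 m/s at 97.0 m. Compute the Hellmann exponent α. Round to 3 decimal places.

α ≈ 0.162

Power law: V₂/V₁ = (z₂/z₁)^α ⇒ α = ln(V₂/V₁) / ln(z₂/z₁)
α = ln(7.9/5.96) / ln(97.0/17.0) = ln(1.3255) / ln(5.7059)
  = 0.28179 / 1.74150 = 0.16181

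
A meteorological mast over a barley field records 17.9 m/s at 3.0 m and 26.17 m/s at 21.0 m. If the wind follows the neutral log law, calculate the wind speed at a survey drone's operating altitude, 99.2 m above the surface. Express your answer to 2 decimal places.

Log law: V ∝ ln(z/z₀). From the pair, with r = V₁/V₂ = 0.68399,
ln z₀ = (ln z₁ − r·ln z₂)/(1 − r) = (1.0986 − 0.68399×3.0445)/0.31601 = -3.1132 → z₀ = 0.04446 m
V₃ = V₁ · ln(z₃/z₀)/ln(z₁/z₀) = 17.9 × 7.7104/4.2118 = 32.7685 m/s

32.77 m/s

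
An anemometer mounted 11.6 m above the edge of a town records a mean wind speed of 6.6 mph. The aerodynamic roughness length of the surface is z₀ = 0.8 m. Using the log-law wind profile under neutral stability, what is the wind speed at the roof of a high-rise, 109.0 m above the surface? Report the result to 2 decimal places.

Log law: V(z) ∝ ln(z/z₀), so V₂/V₁ = ln(z₂/z₀) / ln(z₁/z₀).
ln(109.0/0.8) = 4.9145, ln(11.6/0.8) = 2.6741
V₂ = 6.6 × 4.9145/2.6741 = 6.6 × 1.8378 = 12.1293 mph

12.13 mph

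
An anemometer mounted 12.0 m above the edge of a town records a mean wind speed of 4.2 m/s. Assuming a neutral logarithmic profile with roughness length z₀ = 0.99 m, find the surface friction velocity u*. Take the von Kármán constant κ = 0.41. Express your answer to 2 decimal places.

Log law: V(z) = (u*/κ) · ln(z/z₀) ⇒ u* = κ · V / ln(z/z₀)
u* = 0.41 × 4.2 / ln(12.0/0.99) = 0.41 × 4.2 / 2.4950
   = 1.7220 / 2.4950 = 0.6902 m/s

u* ≈ 0.69 m/s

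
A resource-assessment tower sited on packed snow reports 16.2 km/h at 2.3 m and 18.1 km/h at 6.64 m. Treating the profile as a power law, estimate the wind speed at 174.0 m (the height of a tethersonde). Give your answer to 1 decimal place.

First find α: α = ln(V₂/V₁)/ln(z₂/z₁) = ln(18.1/16.2)/ln(6.64/2.3) = 0.11090/1.06020 = 0.1046
Extrapolate from 6.64 m to 174.0 m: V₃ = 18.1 × (174.0/6.64)^0.1046 = 18.1 × 1.4072 = 25.4710 km/h

25.5 km/h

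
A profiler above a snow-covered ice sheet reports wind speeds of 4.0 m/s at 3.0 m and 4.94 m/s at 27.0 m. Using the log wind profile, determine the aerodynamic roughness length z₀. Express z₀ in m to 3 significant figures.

Log law: V(z) ∝ ln(z/z₀). With r = V₁/V₂ = 4.0/4.94 = 0.80972,
r · ln(z₂/z₀) = ln(z₁/z₀) ⇒ ln z₀ = (ln z₁ − r·ln z₂)/(1 − r)
ln z₀ = (1.09861 − 0.80972×3.29584) / 0.19028 = -8.2513
z₀ = exp(-8.2513) = 0.0002609 m

z₀ ≈ 0.000261 m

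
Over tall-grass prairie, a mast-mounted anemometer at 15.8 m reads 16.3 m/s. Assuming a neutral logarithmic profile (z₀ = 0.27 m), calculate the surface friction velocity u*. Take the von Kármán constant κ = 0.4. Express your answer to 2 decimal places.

Log law: V(z) = (u*/κ) · ln(z/z₀) ⇒ u* = κ · V / ln(z/z₀)
u* = 0.4 × 16.3 / ln(15.8/0.27) = 0.4 × 16.3 / 4.0693
   = 6.5200 / 4.0693 = 1.6022 m/s

u* ≈ 1.60 m/s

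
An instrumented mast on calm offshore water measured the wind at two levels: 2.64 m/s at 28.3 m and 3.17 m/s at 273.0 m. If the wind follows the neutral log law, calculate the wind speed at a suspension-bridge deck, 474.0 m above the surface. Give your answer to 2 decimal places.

3.30 m/s

Log law: V ∝ ln(z/z₀). From the pair, with r = V₁/V₂ = 0.83281,
ln z₀ = (ln z₁ − r·ln z₂)/(1 − r) = (3.3429 − 0.83281×5.6095)/0.16719 = -7.9474 → z₀ = 0.0003536 m
V₃ = V₁ · ln(z₃/z₀)/ln(z₁/z₀) = 2.64 × 14.1086/11.2903 = 3.2990 m/s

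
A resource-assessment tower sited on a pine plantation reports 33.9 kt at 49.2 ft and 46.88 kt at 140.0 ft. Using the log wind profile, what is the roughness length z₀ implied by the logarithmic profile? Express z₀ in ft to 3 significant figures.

Log law: V(z) ∝ ln(z/z₀). With r = V₁/V₂ = 33.9/46.88 = 0.72312,
r · ln(z₂/z₀) = ln(z₁/z₀) ⇒ ln z₀ = (ln z₁ − r·ln z₂)/(1 − r)
ln z₀ = (3.89589 − 0.72312×4.94164) / 0.27688 = 1.1647
z₀ = exp(1.1647) = 3.205 ft

z₀ ≈ 3.20 ft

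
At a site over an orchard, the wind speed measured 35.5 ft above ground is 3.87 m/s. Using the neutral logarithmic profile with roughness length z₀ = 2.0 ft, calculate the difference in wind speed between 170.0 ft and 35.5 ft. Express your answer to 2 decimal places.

Log law: V₂ = V₁ · ln(z₂/z₀)/ln(z₁/z₀) = 3.87 × 4.4427/2.8764 = 5.9773 m/s
ΔV = 5.9773 − 3.87 = 2.1073 m/s

2.11 m/s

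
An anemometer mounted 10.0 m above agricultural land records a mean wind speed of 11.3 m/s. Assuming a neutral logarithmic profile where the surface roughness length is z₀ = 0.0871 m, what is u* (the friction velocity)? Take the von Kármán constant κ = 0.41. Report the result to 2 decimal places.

u* ≈ 0.98 m/s

Log law: V(z) = (u*/κ) · ln(z/z₀) ⇒ u* = κ · V / ln(z/z₀)
u* = 0.41 × 11.3 / ln(10.0/0.0871) = 0.41 × 11.3 / 4.7433
   = 4.6330 / 4.7433 = 0.9767 m/s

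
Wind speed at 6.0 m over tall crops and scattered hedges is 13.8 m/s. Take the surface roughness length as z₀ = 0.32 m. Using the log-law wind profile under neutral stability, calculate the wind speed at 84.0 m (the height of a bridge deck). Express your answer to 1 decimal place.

26.2 m/s

Log law: V(z) ∝ ln(z/z₀), so V₂/V₁ = ln(z₂/z₀) / ln(z₁/z₀).
ln(84.0/0.32) = 5.5703, ln(6.0/0.32) = 2.9312
V₂ = 13.8 × 5.5703/2.9312 = 13.8 × 1.9003 = 26.2246 m/s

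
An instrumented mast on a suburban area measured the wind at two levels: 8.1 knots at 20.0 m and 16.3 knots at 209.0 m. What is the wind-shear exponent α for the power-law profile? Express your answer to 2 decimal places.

α ≈ 0.30

Power law: V₂/V₁ = (z₂/z₁)^α ⇒ α = ln(V₂/V₁) / ln(z₂/z₁)
α = ln(16.3/8.1) / ln(209.0/20.0) = ln(2.0123) / ln(10.4500)
  = 0.69930 / 2.34660 = 0.29801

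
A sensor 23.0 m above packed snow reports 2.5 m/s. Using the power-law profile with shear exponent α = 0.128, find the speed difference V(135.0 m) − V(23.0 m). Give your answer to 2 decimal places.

0.64 m/s

Power law: V₂ = V₁ · (z₂/z₁)^α = 2.5 × (5.8696)^0.128 = 3.1356 m/s
ΔV = 3.1356 − 2.5 = 0.6356 m/s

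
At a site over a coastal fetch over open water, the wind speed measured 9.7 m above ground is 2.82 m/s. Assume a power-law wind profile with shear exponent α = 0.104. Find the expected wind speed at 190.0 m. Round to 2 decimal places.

3.84 m/s

Power-law profile: V₂ = V₁ · (z₂/z₁)^α
V₂ = 2.82 × (190.0/9.7)^0.104 = 2.82 × (19.5876)^0.104
    = 2.82 × 1.3626 = 3.8425 m/s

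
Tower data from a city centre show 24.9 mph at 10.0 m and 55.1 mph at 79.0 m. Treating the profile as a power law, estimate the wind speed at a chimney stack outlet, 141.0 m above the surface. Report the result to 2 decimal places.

First find α: α = ln(V₂/V₁)/ln(z₂/z₁) = ln(55.1/24.9)/ln(79.0/10.0) = 0.79428/2.06686 = 0.3843
Extrapolate from 79.0 m to 141.0 m: V₃ = 55.1 × (141.0/79.0)^0.3843 = 55.1 × 1.2494 = 68.8394 mph

68.84 mph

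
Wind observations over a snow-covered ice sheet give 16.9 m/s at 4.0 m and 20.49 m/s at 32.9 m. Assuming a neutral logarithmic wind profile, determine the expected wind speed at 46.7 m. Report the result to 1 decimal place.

21.1 m/s

Log law: V ∝ ln(z/z₀). From the pair, with r = V₁/V₂ = 0.82479,
ln z₀ = (ln z₁ − r·ln z₂)/(1 − r) = (1.3863 − 0.82479×3.4935)/0.17521 = -8.5333 → z₀ = 0.0001968 m
V₃ = V₁ · ln(z₃/z₀)/ln(z₁/z₀) = 16.9 × 12.3770/9.9196 = 21.0868 m/s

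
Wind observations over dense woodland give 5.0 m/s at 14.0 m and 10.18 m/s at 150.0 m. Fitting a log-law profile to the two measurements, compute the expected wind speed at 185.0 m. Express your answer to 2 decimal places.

10.64 m/s

Log law: V ∝ ln(z/z₀). From the pair, with r = V₁/V₂ = 0.49116,
ln z₀ = (ln z₁ − r·ln z₂)/(1 − r) = (2.6391 − 0.49116×5.0106)/0.50884 = 0.3499 → z₀ = 1.419 m
V₃ = V₁ · ln(z₃/z₀)/ln(z₁/z₀) = 5.0 × 4.8705/2.2892 = 10.6381 m/s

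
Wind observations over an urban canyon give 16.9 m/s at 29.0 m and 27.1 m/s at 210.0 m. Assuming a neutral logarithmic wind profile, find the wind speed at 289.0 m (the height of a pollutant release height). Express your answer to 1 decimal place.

Log law: V ∝ ln(z/z₀). From the pair, with r = V₁/V₂ = 0.62362,
ln z₀ = (ln z₁ − r·ln z₂)/(1 − r) = (3.3673 − 0.62362×5.3471)/0.37638 = 0.0870 → z₀ = 1.091 m
V₃ = V₁ · ln(z₃/z₀)/ln(z₁/z₀) = 16.9 × 5.5794/3.2803 = 28.7451 m/s

28.7 m/s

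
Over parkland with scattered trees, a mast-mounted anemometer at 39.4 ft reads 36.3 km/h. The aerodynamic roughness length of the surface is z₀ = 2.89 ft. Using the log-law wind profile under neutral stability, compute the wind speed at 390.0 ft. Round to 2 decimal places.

Log law: V(z) ∝ ln(z/z₀), so V₂/V₁ = ln(z₂/z₀) / ln(z₁/z₀).
ln(390.0/2.89) = 4.9049, ln(39.4/2.89) = 2.6125
V₂ = 36.3 × 4.9049/2.6125 = 36.3 × 1.8775 = 68.1519 km/h

68.15 km/h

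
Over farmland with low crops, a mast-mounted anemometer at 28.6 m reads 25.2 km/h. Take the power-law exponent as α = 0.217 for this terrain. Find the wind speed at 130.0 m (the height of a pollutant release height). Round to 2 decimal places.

35.00 km/h

Power-law profile: V₂ = V₁ · (z₂/z₁)^α
V₂ = 25.2 × (130.0/28.6)^0.217 = 25.2 × (4.5455)^0.217
    = 25.2 × 1.3890 = 35.0022 km/h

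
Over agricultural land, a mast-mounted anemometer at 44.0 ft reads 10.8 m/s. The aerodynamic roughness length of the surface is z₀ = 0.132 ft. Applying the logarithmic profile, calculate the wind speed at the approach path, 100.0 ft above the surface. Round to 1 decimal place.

12.3 m/s

Log law: V(z) ∝ ln(z/z₀), so V₂/V₁ = ln(z₂/z₀) / ln(z₁/z₀).
ln(100.0/0.132) = 6.6301, ln(44.0/0.132) = 5.8091
V₂ = 10.8 × 6.6301/5.8091 = 10.8 × 1.1413 = 12.3263 m/s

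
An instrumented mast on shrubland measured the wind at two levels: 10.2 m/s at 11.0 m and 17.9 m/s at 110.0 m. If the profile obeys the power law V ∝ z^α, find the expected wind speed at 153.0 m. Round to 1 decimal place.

First find α: α = ln(V₂/V₁)/ln(z₂/z₁) = ln(17.9/10.2)/ln(110.0/11.0) = 0.56241/2.30259 = 0.2443
Extrapolate from 110.0 m to 153.0 m: V₃ = 17.9 × (153.0/110.0)^0.2443 = 17.9 × 1.0839 = 19.4023 m/s

19.4 m/s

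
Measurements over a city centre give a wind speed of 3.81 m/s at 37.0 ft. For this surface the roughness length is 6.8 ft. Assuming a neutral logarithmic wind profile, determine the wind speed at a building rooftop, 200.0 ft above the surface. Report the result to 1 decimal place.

7.6 m/s

Log law: V(z) ∝ ln(z/z₀), so V₂/V₁ = ln(z₂/z₀) / ln(z₁/z₀).
ln(200.0/6.8) = 3.3814, ln(37.0/6.8) = 1.6940
V₂ = 3.81 × 3.3814/1.6940 = 3.81 × 1.9961 = 7.6052 m/s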